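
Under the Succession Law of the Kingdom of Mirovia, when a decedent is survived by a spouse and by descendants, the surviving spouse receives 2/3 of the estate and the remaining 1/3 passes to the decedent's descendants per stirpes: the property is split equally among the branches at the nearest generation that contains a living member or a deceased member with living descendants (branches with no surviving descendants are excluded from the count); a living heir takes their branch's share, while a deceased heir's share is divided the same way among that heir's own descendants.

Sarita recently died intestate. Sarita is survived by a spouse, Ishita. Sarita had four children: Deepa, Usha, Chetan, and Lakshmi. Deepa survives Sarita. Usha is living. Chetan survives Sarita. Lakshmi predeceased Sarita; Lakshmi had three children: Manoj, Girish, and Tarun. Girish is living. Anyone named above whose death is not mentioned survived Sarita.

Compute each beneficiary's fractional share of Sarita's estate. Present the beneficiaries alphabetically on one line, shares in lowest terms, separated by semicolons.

Chetan 1/12; Deepa 1/12; Girish 1/36; Ishita 2/3; Manoj 1/36; Tarun 1/36; Usha 1/12

Ishita, as surviving spouse, takes 2/3.
The remaining 1/3 passes to Sarita's descendants per stirpes.
The 1/3 is divided into 4 equal shares of 1/12 among Deepa, Usha, Chetan, Lakshmi.
Deepa is living and takes 1/12.
Usha is living and takes 1/12.
Chetan is living and takes 1/12.
Lakshmi predeceased; the 1/12 allotted to Lakshmi's branch passes to Lakshmi's issue by representation.
The 1/12 is divided into 3 equal shares of 1/36 among Manoj, Girish, Tarun.
Manoj is living and takes 1/36.
Girish is living and takes 1/36.
Tarun is living and takes 1/36.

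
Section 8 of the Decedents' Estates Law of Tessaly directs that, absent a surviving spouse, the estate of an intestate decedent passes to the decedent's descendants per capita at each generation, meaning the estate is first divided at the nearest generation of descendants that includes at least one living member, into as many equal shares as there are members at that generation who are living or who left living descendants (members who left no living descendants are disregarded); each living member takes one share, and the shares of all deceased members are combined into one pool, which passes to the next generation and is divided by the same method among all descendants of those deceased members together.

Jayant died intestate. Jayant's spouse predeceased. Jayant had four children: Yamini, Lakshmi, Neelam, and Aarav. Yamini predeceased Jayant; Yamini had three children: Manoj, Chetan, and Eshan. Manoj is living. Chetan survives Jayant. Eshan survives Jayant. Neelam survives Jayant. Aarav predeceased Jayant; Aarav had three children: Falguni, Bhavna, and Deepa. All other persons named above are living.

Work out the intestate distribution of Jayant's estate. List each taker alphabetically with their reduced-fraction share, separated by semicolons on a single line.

There is no surviving spouse, so the entire estate passes to Jayant's descendants per capita at each generation.
At generation 1 (Yamini, Lakshmi, Neelam, Aarav) there are 4 shares of (1)/4 = 1/4 each.
Living: Lakshmi and Neelam — each takes 1/4.
Deceased: Yamini and Aarav. Their combined 1/2 is pooled and carried to generation 2.
At generation 2 (Manoj, Chetan, Eshan, Falguni, Bhavna, Deepa) there are 6 shares of (1/2)/6 = 1/12 each.
Living: Manoj, Chetan, Eshan, Falguni, Bhavna, and Deepa — each takes 1/12.

Bhavna 1/12; Chetan 1/12; Deepa 1/12; Eshan 1/12; Falguni 1/12; Lakshmi 1/4; Manoj 1/12; Neelam 1/4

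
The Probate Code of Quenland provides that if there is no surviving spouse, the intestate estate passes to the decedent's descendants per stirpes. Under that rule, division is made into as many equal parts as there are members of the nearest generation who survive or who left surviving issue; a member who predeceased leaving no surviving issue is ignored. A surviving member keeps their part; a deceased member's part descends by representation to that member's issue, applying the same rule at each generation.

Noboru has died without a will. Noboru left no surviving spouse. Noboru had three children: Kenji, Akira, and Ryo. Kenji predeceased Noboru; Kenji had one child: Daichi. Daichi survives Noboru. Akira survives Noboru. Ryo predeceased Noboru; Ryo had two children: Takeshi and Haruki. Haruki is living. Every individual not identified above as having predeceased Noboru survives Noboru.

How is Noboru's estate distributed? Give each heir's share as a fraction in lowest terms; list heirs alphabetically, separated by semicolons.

There is no surviving spouse, so the entire estate passes to Noboru's descendants per stirpes.
The estate is divided into 3 equal shares of 1/3 among Kenji, Akira, Ryo.
Kenji predeceased; the 1/3 allotted to Kenji's branch passes to Kenji's issue by representation.
Daichi is the sole taker at this level and receives the full 1/3.
Akira is living and takes 1/3.
Ryo predeceased; the 1/3 allotted to Ryo's branch passes to Ryo's issue by representation.
The 1/3 is divided into 2 equal shares of 1/6 among Takeshi, Haruki.
Takeshi is living and takes 1/6.
Haruki is living and takes 1/6.

Akira 1/3; Daichi 1/3; Haruki 1/6; Takeshi 1/6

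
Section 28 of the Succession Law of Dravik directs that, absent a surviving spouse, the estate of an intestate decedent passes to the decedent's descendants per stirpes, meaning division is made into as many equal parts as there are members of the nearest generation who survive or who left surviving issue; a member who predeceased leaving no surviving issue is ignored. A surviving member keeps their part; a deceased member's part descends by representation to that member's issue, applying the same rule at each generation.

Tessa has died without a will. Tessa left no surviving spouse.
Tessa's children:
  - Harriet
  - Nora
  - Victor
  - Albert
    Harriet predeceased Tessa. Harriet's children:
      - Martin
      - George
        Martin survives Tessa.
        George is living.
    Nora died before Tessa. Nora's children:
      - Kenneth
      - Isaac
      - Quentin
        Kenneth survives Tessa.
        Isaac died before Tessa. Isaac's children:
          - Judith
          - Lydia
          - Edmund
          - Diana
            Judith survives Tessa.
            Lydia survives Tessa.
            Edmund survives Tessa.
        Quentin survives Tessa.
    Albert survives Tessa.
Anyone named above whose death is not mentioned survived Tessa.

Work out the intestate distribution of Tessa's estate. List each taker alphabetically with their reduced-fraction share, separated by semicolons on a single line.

Albert 1/4; Diana 1/48; Edmund 1/48; George 1/8; Judith 1/48; Kenneth 1/12; Lydia 1/48; Martin 1/8; Quentin 1/12; Victor 1/4

There is no surviving spouse, so the entire estate passes to Tessa's descendants per stirpes.
The estate is divided into 4 equal shares of 1/4 among Harriet, Nora, Victor, Albert.
Harriet predeceased; the 1/4 allotted to Harriet's branch passes to Harriet's issue by representation.
The 1/4 is divided into 2 equal shares of 1/8 among Martin, George.
Martin is living and takes 1/8.
George is living and takes 1/8.
Nora predeceased; the 1/4 allotted to Nora's branch passes to Nora's issue by representation.
The 1/4 is divided into 3 equal shares of 1/12 among Kenneth, Isaac, Quentin.
Kenneth is living and takes 1/12.
Isaac predeceased; the 1/12 allotted to Isaac's branch passes to Isaac's issue by representation.
The 1/12 is divided into 4 equal shares of 1/48 among Judith, Lydia, Edmund, Diana.
Judith is living and takes 1/48.
Lydia is living and takes 1/48.
Edmund is living and takes 1/48.
Diana is living and takes 1/48.
Quentin is living and takes 1/12.
Victor is living and takes 1/4.
Albert is living and takes 1/4.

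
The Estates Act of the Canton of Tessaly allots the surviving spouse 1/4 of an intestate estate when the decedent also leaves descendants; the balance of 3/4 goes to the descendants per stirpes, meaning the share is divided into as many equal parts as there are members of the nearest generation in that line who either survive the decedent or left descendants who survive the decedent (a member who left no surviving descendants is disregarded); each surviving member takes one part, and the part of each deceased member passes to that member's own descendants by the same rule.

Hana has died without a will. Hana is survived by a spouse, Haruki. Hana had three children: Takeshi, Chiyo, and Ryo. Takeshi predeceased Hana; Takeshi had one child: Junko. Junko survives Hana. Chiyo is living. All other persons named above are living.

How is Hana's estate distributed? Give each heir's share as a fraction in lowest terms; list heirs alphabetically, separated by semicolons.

Haruki, as surviving spouse, takes 1/4.
The remaining 3/4 passes to Hana's descendants per stirpes.
The 3/4 is divided into 3 equal shares of 1/4 among Takeshi, Chiyo, Ryo.
Takeshi predeceased; the 1/4 allotted to Takeshi's branch passes to Takeshi's issue by representation.
Junko is the sole taker at this level and receives the full 1/4.
Chiyo is living and takes 1/4.
Ryo is living and takes 1/4.

Chiyo 1/4; Haruki 1/4; Junko 1/4; Ryo 1/4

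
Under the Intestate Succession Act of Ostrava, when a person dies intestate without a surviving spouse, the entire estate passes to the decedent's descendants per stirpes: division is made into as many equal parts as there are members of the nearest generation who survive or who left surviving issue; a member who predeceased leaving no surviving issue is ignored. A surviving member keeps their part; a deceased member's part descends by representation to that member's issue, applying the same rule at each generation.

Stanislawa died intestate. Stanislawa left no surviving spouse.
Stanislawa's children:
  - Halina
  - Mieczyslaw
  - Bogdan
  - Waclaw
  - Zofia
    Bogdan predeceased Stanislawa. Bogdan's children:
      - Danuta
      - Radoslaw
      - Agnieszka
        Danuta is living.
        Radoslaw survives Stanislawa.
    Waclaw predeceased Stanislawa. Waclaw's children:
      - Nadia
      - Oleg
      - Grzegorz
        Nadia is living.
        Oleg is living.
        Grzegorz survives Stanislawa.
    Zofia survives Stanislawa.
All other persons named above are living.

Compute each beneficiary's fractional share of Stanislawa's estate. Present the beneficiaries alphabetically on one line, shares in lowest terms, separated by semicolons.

Agnieszka 1/15; Danuta 1/15; Grzegorz 1/15; Halina 1/5; Mieczyslaw 1/5; Nadia 1/15; Oleg 1/15; Radoslaw 1/15; Zofia 1/5

There is no surviving spouse, so the entire estate passes to Stanislawa's descendants per stirpes.
The estate is divided into 5 equal shares of 1/5 among Halina, Mieczyslaw, Bogdan, Waclaw, Zofia.
Halina is living and takes 1/5.
Mieczyslaw is living and takes 1/5.
Bogdan predeceased; the 1/5 allotted to Bogdan's branch passes to Bogdan's issue by representation.
The 1/5 is divided into 3 equal shares of 1/15 among Danuta, Radoslaw, Agnieszka.
Danuta is living and takes 1/15.
Radoslaw is living and takes 1/15.
Agnieszka is living and takes 1/15.
Waclaw predeceased; the 1/5 allotted to Waclaw's branch passes to Waclaw's issue by representation.
The 1/5 is divided into 3 equal shares of 1/15 among Nadia, Oleg, Grzegorz.
Nadia is living and takes 1/15.
Oleg is living and takes 1/15.
Grzegorz is living and takes 1/15.
Zofia is living and takes 1/5.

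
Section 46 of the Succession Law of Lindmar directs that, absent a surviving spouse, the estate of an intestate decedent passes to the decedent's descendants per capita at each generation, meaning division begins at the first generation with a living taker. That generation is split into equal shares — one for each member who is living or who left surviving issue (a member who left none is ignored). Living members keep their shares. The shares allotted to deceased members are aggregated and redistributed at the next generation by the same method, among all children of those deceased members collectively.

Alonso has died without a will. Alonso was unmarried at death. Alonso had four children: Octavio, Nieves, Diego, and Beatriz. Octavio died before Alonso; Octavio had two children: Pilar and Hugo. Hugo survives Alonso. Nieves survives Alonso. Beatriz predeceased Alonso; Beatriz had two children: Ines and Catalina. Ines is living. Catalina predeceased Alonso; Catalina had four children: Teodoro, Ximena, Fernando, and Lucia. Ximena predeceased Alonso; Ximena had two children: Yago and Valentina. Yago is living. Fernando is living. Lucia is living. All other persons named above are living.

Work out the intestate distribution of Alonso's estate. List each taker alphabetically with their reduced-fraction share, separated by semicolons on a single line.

There is no surviving spouse, so the entire estate passes to Alonso's descendants per capita at each generation.
At generation 1 (Octavio, Nieves, Diego, Beatriz) there are 4 shares of (1)/4 = 1/4 each.
Living: Nieves and Diego — each takes 1/4.
Deceased: Octavio and Beatriz. Their combined 1/2 is pooled and carried to generation 2.
At generation 2 (Pilar, Hugo, Ines, Catalina) there are 4 shares of (1/2)/4 = 1/8 each.
Living: Pilar, Hugo, and Ines — each takes 1/8.
Deceased: Catalina. That 1/8 share is carried to generation 3.
At generation 3 (Teodoro, Ximena, Fernando, Lucia) there are 4 shares of (1/8)/4 = 1/32 each.
Living: Teodoro, Fernando, and Lucia — each takes 1/32.
Deceased: Ximena. That 1/32 share is carried to generation 4.
At generation 4 (Yago, Valentina) there are 2 shares of (1/32)/2 = 1/64 each.
Living: Yago and Valentina — each takes 1/64.

Diego 1/4; Fernando 1/32; Hugo 1/8; Ines 1/8; Lucia 1/32; Nieves 1/4; Pilar 1/8; Teodoro 1/32; Valentina 1/64; Yago 1/64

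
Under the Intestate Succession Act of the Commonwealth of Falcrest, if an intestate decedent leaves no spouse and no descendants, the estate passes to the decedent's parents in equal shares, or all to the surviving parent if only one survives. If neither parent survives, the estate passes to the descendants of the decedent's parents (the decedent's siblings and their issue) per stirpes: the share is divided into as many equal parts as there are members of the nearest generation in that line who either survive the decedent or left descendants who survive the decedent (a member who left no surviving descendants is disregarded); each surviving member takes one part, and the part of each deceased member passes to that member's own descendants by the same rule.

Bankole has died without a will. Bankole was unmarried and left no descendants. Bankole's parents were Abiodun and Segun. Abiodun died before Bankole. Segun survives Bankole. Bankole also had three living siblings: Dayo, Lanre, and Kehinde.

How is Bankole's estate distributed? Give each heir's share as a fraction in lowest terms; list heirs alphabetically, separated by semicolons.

Segun 1

Only one parent, Segun, survives, so Segun takes the entire estate. The siblings take nothing because a surviving parent has priority.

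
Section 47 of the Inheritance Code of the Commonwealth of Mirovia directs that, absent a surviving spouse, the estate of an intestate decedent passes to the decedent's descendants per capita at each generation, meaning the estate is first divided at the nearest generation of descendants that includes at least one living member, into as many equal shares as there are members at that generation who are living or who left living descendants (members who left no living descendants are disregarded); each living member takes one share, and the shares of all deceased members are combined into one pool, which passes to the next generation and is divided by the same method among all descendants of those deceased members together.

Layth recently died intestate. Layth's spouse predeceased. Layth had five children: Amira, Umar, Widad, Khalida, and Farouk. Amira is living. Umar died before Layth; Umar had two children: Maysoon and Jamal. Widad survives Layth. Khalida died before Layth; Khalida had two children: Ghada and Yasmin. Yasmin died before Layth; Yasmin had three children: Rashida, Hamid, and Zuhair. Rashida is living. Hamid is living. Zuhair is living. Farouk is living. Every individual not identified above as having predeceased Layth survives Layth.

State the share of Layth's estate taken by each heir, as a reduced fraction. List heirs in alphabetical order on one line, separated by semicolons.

Amira 1/5; Farouk 1/5; Ghada 1/10; Hamid 1/30; Jamal 1/10; Maysoon 1/10; Rashida 1/30; Widad 1/5; Zuhair 1/30

There is no surviving spouse, so the entire estate passes to Layth's descendants per capita at each generation.
At generation 1 (Amira, Umar, Widad, Khalida, Farouk) there are 5 shares of (1)/5 = 1/5 each.
Living: Amira, Widad, and Farouk — each takes 1/5.
Deceased: Umar and Khalida. Their combined 2/5 is pooled and carried to generation 2.
At generation 2 (Maysoon, Jamal, Ghada, Yasmin) there are 4 shares of (2/5)/4 = 1/10 each.
Living: Maysoon, Jamal, and Ghada — each takes 1/10.
Deceased: Yasmin. That 1/10 share is carried to generation 3.
At generation 3 (Rashida, Hamid, Zuhair) there are 3 shares of (1/10)/3 = 1/30 each.
Living: Rashida, Hamid, and Zuhair — each takes 1/30.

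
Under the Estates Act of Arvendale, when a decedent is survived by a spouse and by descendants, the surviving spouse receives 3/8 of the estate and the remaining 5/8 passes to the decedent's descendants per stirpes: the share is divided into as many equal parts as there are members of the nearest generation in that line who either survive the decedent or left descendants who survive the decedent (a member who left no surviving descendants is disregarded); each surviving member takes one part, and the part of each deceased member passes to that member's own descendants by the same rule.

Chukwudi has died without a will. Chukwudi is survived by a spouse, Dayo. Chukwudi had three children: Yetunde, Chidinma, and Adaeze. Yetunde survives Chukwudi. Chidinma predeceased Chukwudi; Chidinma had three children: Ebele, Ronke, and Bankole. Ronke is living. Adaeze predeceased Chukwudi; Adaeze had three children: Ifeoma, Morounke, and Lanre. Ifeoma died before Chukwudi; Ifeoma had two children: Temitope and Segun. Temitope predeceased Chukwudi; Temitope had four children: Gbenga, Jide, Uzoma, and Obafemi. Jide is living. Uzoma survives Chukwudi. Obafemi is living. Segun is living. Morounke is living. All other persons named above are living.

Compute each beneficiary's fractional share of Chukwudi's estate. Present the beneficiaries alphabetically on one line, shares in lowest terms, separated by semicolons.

Bankole 5/72; Dayo 3/8; Ebele 5/72; Gbenga 5/576; Jide 5/576; Lanre 5/72; Morounke 5/72; Obafemi 5/576; Ronke 5/72; Segun 5/144; Uzoma 5/576; Yetunde 5/24

Dayo, as surviving spouse, takes 3/8.
The remaining 5/8 passes to Chukwudi's descendants per stirpes.
The 5/8 is divided into 3 equal shares of 5/24 among Yetunde, Chidinma, Adaeze.
Yetunde is living and takes 5/24.
Chidinma predeceased; the 5/24 allotted to Chidinma's branch passes to Chidinma's issue by representation.
The 5/24 is divided into 3 equal shares of 5/72 among Ebele, Ronke, Bankole.
Ebele is living and takes 5/72.
Ronke is living and takes 5/72.
Bankole is living and takes 5/72.
Adaeze predeceased; the 5/24 allotted to Adaeze's branch passes to Adaeze's issue by representation.
The 5/24 is divided into 3 equal shares of 5/72 among Ifeoma, Morounke, Lanre.
Ifeoma predeceased; the 5/72 allotted to Ifeoma's branch passes to Ifeoma's issue by representation.
The 5/72 is divided into 2 equal shares of 5/144 among Temitope, Segun.
Temitope predeceased; the 5/144 allotted to Temitope's branch passes to Temitope's issue by representation.
The 5/144 is divided into 4 equal shares of 5/576 among Gbenga, Jide, Uzoma, Obafemi.
Gbenga is living and takes 5/576.
Jide is living and takes 5/576.
Uzoma is living and takes 5/576.
Obafemi is living and takes 5/576.
Segun is living and takes 5/144.
Morounke is living and takes 5/72.
Lanre is living and takes 5/72.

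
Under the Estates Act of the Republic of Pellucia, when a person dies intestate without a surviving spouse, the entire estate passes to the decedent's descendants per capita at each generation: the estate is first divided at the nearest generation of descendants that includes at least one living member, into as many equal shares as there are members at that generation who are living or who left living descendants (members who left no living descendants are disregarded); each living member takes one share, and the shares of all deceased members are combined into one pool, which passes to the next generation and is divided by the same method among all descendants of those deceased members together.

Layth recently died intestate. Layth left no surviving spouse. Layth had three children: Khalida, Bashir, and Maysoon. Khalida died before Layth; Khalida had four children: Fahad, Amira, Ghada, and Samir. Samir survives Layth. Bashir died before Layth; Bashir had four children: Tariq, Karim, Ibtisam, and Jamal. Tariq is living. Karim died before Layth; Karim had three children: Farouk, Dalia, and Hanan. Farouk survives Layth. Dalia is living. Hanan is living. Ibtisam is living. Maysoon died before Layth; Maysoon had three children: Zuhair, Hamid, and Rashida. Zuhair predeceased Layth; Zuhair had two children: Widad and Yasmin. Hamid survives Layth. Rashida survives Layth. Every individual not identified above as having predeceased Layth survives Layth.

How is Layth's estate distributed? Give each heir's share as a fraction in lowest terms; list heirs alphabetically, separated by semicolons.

There is no surviving spouse, so the entire estate passes to Layth's descendants per capita at each generation.
No one at generation 1 (Khalida, Bashir, Maysoon) is living; moving to the next generation.
At generation 2 (Fahad, Amira, Ghada, Samir, Tariq, Karim, Ibtisam, Jamal, Zuhair, Hamid, Rashida) there are 11 shares of (1)/11 = 1/11 each.
Living: Fahad, Amira, Ghada, Samir, Tariq, Ibtisam, Jamal, Hamid, and Rashida — each takes 1/11.
Deceased: Karim and Zuhair. Their combined 2/11 is pooled and carried to generation 3.
At generation 3 (Farouk, Dalia, Hanan, Widad, Yasmin) there are 5 shares of (2/11)/5 = 2/55 each.
Living: Farouk, Dalia, Hanan, Widad, and Yasmin — each takes 2/55.

Amira 1/11; Dalia 2/55; Fahad 1/11; Farouk 2/55; Ghada 1/11; Hamid 1/11; Hanan 2/55; Ibtisam 1/11; Jamal 1/11; Rashida 1/11; Samir 1/11; Tariq 1/11; Widad 2/55; Yasmin 2/55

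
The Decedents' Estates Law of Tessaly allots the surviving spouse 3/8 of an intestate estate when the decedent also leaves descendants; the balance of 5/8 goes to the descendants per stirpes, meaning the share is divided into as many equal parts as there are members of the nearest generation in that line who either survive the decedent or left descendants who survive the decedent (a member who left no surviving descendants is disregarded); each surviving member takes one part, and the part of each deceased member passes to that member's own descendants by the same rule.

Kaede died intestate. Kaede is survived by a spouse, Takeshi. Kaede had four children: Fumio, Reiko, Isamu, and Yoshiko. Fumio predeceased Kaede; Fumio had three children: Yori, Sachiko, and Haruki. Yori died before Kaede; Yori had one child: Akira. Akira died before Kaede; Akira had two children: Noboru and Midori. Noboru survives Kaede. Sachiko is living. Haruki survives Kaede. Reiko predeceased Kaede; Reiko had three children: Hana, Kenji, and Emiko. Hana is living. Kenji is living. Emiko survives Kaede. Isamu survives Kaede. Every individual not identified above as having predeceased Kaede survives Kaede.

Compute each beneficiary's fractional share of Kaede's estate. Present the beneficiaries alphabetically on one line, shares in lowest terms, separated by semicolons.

Emiko 5/96; Hana 5/96; Haruki 5/96; Isamu 5/32; Kenji 5/96; Midori 5/192; Noboru 5/192; Sachiko 5/96; Takeshi 3/8; Yoshiko 5/32

Takeshi, as surviving spouse, takes 3/8.
The remaining 5/8 passes to Kaede's descendants per stirpes.
The 5/8 is divided into 4 equal shares of 5/32 among Fumio, Reiko, Isamu, Yoshiko.
Fumio predeceased; the 5/32 allotted to Fumio's branch passes to Fumio's issue by representation.
The 5/32 is divided into 3 equal shares of 5/96 among Yori, Sachiko, Haruki.
Yori predeceased; the 5/96 allotted to Yori's branch passes to Yori's issue by representation.
Akira's line is the sole branch at this level, so the full 5/96 passes to Akira's issue by representation.
The 5/96 is divided into 2 equal shares of 5/192 among Noboru, Midori.
Noboru is living and takes 5/192.
Midori is living and takes 5/192.
Sachiko is living and takes 5/96.
Haruki is living and takes 5/96.
Reiko predeceased; the 5/32 allotted to Reiko's branch passes to Reiko's issue by representation.
The 5/32 is divided into 3 equal shares of 5/96 among Hana, Kenji, Emiko.
Hana is living and takes 5/96.
Kenji is living and takes 5/96.
Emiko is living and takes 5/96.
Isamu is living and takes 5/32.
Yoshiko is living and takes 5/32.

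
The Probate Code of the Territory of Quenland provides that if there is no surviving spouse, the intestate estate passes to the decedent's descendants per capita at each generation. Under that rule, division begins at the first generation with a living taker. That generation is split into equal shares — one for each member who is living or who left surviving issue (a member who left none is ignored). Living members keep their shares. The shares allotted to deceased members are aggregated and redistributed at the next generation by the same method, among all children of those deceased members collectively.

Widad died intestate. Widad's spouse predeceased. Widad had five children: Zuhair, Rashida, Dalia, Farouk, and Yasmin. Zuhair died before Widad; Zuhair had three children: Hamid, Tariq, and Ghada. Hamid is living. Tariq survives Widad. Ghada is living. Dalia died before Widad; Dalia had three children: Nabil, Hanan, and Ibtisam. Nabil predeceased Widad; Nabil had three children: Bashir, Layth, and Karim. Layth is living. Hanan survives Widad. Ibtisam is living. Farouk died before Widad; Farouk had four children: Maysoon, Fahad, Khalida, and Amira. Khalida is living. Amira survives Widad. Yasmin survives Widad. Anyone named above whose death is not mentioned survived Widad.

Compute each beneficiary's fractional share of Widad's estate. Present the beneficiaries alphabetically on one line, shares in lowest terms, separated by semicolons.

There is no surviving spouse, so the entire estate passes to Widad's descendants per capita at each generation.
At generation 1 (Zuhair, Rashida, Dalia, Farouk, Yasmin) there are 5 shares of (1)/5 = 1/5 each.
Living: Rashida and Yasmin — each takes 1/5.
Deceased: Zuhair, Dalia, and Farouk. Their combined 3/5 is pooled and carried to generation 2.
At generation 2 (Hamid, Tariq, Ghada, Nabil, Hanan, Ibtisam, Maysoon, Fahad, Khalida, Amira) there are 10 shares of (3/5)/10 = 3/50 each.
Living: Hamid, Tariq, Ghada, Hanan, Ibtisam, Maysoon, Fahad, Khalida, and Amira — each takes 3/50.
Deceased: Nabil. That 3/50 share is carried to generation 3.
At generation 3 (Bashir, Layth, Karim) there are 3 shares of (3/50)/3 = 1/50 each.
Living: Bashir, Layth, and Karim — each takes 1/50.

Amira 3/50; Bashir 1/50; Fahad 3/50; Ghada 3/50; Hamid 3/50; Hanan 3/50; Ibtisam 3/50; Karim 1/50; Khalida 3/50; Layth 1/50; Maysoon 3/50; Rashida 1/5; Tariq 3/50; Yasmin 1/5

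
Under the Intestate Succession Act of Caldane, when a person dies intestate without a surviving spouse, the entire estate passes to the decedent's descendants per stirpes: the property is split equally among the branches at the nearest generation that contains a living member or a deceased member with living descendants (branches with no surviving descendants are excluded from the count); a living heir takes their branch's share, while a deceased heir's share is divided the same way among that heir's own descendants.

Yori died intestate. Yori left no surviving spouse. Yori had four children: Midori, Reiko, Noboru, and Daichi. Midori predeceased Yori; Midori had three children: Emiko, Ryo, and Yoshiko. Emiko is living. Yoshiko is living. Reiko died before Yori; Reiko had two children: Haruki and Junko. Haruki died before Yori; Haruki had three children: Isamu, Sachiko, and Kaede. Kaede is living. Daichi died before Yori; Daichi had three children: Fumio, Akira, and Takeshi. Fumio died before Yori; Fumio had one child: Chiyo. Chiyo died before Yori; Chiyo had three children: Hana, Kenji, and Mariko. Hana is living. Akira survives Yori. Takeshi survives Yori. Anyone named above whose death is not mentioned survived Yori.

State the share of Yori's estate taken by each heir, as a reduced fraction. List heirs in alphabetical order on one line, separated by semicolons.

There is no surviving spouse, so the entire estate passes to Yori's descendants per stirpes.
The estate is divided into 4 equal shares of 1/4 among Midori, Reiko, Noboru, Daichi.
Midori predeceased; the 1/4 allotted to Midori's branch passes to Midori's issue by representation.
The 1/4 is divided into 3 equal shares of 1/12 among Emiko, Ryo, Yoshiko.
Emiko is living and takes 1/12.
Ryo is living and takes 1/12.
Yoshiko is living and takes 1/12.
Reiko predeceased; the 1/4 allotted to Reiko's branch passes to Reiko's issue by representation.
The 1/4 is divided into 2 equal shares of 1/8 among Haruki, Junko.
Haruki predeceased; the 1/8 allotted to Haruki's branch passes to Haruki's issue by representation.
The 1/8 is divided into 3 equal shares of 1/24 among Isamu, Sachiko, Kaede.
Isamu is living and takes 1/24.
Sachiko is living and takes 1/24.
Kaede is living and takes 1/24.
Junko is living and takes 1/8.
Noboru is living and takes 1/4.
Daichi predeceased; the 1/4 allotted to Daichi's branch passes to Daichi's issue by representation.
The 1/4 is divided into 3 equal shares of 1/12 among Fumio, Akira, Takeshi.
Fumio predeceased; the 1/12 allotted to Fumio's branch passes to Fumio's issue by representation.
Chiyo's line is the sole branch at this level, so the full 1/12 passes to Chiyo's issue by representation.
The 1/12 is divided into 3 equal shares of 1/36 among Hana, Kenji, Mariko.
Hana is living and takes 1/36.
Kenji is living and takes 1/36.
Mariko is living and takes 1/36.
Akira is living and takes 1/12.
Takeshi is living and takes 1/12.

Akira 1/12; Emiko 1/12; Hana 1/36; Isamu 1/24; Junko 1/8; Kaede 1/24; Kenji 1/36; Mariko 1/36; Noboru 1/4; Ryo 1/12; Sachiko 1/24; Takeshi 1/12; Yoshiko 1/12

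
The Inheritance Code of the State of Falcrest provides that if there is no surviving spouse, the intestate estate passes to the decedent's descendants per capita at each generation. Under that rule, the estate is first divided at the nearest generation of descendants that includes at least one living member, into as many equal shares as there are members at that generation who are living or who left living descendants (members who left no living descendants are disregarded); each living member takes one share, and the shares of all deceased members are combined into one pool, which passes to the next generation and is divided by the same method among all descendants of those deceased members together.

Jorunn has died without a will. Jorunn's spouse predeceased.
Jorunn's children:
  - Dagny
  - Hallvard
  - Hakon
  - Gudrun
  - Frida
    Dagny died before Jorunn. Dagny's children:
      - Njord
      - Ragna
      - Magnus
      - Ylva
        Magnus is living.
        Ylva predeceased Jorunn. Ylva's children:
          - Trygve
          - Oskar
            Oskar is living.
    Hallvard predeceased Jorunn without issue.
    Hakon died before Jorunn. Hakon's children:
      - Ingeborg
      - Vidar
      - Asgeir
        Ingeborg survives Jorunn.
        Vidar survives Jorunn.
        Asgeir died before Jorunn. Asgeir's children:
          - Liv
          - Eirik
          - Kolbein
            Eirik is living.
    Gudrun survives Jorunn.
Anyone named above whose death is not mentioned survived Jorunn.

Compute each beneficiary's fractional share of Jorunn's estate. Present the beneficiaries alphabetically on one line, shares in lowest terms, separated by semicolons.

Eirik 1/35; Frida 1/4; Gudrun 1/4; Ingeborg 1/14; Kolbein 1/35; Liv 1/35; Magnus 1/14; Njord 1/14; Oskar 1/35; Ragna 1/14; Trygve 1/35; Vidar 1/14

There is no surviving spouse, so the entire estate passes to Jorunn's descendants per capita at each generation.
At generation 1 (Dagny, Hakon, Gudrun, Frida) there are 4 shares of (1)/4 = 1/4 each.
Living: Gudrun and Frida — each takes 1/4.
Deceased: Dagny and Hakon. Their combined 1/2 is pooled and carried to generation 2.
At generation 2 (Njord, Ragna, Magnus, Ylva, Ingeborg, Vidar, Asgeir) there are 7 shares of (1/2)/7 = 1/14 each.
Living: Njord, Ragna, Magnus, Ingeborg, and Vidar — each takes 1/14.
Deceased: Ylva and Asgeir. Their combined 1/7 is pooled and carried to generation 3.
At generation 3 (Trygve, Oskar, Liv, Eirik, Kolbein) there are 5 shares of (1/7)/5 = 1/35 each.
Living: Trygve, Oskar, Liv, Eirik, and Kolbein — each takes 1/35.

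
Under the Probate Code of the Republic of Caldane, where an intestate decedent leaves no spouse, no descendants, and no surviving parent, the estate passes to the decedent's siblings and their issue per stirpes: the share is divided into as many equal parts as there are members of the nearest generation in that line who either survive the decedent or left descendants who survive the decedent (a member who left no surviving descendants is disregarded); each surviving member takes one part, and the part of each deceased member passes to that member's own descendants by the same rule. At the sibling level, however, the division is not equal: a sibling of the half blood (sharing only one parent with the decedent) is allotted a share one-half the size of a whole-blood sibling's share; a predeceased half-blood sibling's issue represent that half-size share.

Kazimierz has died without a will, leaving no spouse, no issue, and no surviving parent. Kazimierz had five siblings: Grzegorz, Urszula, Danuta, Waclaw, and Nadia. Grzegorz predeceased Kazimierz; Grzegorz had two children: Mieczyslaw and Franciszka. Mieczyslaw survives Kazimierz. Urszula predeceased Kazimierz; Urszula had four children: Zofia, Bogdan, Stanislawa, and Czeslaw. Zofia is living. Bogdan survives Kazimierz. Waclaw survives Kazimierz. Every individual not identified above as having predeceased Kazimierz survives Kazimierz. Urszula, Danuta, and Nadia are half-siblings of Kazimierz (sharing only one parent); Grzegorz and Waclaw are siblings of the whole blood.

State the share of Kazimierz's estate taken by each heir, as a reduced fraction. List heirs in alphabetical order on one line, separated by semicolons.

No spouse, descendants, or parent survives, so the estate passes to Kazimierz's siblings per stirpes.
Half-blood siblings count for one-half the weight of whole-blood siblings at the initial division.
Dividing 1 in proportion to weights (total weight 7/2): Grzegorz (weight 1) → 2/7; Urszula (weight 1/2) → 1/7; Danuta (weight 1/2) → 1/7; Waclaw (weight 1) → 2/7; Nadia (weight 1/2) → 1/7.
Grzegorz predeceased; the 2/7 allotted to Grzegorz's branch passes to Grzegorz's issue by representation.
The 2/7 is divided into 2 equal shares of 1/7 among Mieczyslaw, Franciszka.
Mieczyslaw is living and takes 1/7.
Franciszka is living and takes 1/7.
Urszula predeceased; the 1/7 allotted to Urszula's branch passes to Urszula's issue by representation.
The 1/7 is divided into 4 equal shares of 1/28 among Zofia, Bogdan, Stanislawa, Czeslaw.
Zofia is living and takes 1/28.
Bogdan is living and takes 1/28.
Stanislawa is living and takes 1/28.
Czeslaw is living and takes 1/28.
Danuta is living and takes 1/7.
Waclaw is living and takes 2/7.
Nadia is living and takes 1/7.

Bogdan 1/28; Czeslaw 1/28; Danuta 1/7; Franciszka 1/7; Mieczyslaw 1/7; Nadia 1/7; Stanislawa 1/28; Waclaw 2/7; Zofia 1/28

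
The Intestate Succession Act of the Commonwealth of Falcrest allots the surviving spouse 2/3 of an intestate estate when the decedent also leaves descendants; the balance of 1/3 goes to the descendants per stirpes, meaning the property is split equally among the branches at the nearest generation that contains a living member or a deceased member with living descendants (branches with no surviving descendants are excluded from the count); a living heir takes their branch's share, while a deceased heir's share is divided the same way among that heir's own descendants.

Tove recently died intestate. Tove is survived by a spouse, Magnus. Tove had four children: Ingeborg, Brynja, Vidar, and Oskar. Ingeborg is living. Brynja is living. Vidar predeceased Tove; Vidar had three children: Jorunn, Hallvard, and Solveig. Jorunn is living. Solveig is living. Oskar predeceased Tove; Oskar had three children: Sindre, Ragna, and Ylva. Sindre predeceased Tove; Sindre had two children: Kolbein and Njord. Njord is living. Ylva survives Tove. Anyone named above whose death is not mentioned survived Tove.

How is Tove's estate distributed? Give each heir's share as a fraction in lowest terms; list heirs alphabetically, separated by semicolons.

Magnus, as surviving spouse, takes 2/3.
The remaining 1/3 passes to Tove's descendants per stirpes.
The 1/3 is divided into 4 equal shares of 1/12 among Ingeborg, Brynja, Vidar, Oskar.
Ingeborg is living and takes 1/12.
Brynja is living and takes 1/12.
Vidar predeceased; the 1/12 allotted to Vidar's branch passes to Vidar's issue by representation.
The 1/12 is divided into 3 equal shares of 1/36 among Jorunn, Hallvard, Solveig.
Jorunn is living and takes 1/36.
Hallvard is living and takes 1/36.
Solveig is living and takes 1/36.
Oskar predeceased; the 1/12 allotted to Oskar's branch passes to Oskar's issue by representation.
The 1/12 is divided into 3 equal shares of 1/36 among Sindre, Ragna, Ylva.
Sindre predeceased; the 1/36 allotted to Sindre's branch passes to Sindre's issue by representation.
The 1/36 is divided into 2 equal shares of 1/72 among Kolbein, Njord.
Kolbein is living and takes 1/72.
Njord is living and takes 1/72.
Ragna is living and takes 1/36.
Ylva is living and takes 1/36.

Brynja 1/12; Hallvard 1/36; Ingeborg 1/12; Jorunn 1/36; Kolbein 1/72; Magnus 2/3; Njord 1/72; Ragna 1/36; Solveig 1/36; Ylva 1/36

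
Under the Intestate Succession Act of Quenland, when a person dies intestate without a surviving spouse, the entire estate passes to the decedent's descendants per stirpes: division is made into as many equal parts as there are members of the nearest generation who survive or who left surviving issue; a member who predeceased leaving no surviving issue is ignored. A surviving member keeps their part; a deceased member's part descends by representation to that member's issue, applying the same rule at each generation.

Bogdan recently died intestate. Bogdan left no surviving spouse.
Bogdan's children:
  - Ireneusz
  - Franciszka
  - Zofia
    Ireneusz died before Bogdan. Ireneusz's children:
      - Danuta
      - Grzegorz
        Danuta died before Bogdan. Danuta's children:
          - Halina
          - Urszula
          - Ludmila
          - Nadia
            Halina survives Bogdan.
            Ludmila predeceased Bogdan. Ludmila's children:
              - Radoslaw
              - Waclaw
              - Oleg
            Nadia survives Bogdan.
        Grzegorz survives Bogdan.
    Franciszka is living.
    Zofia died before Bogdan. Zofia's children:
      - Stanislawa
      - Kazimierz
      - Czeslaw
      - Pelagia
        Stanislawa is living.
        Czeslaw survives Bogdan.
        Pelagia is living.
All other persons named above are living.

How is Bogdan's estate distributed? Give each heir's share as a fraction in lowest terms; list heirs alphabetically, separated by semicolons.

There is no surviving spouse, so the entire estate passes to Bogdan's descendants per stirpes.
The estate is divided into 3 equal shares of 1/3 among Ireneusz, Franciszka, Zofia.
Ireneusz predeceased; the 1/3 allotted to Ireneusz's branch passes to Ireneusz's issue by representation.
The 1/3 is divided into 2 equal shares of 1/6 among Danuta, Grzegorz.
Danuta predeceased; the 1/6 allotted to Danuta's branch passes to Danuta's issue by representation.
The 1/6 is divided into 4 equal shares of 1/24 among Halina, Urszula, Ludmila, Nadia.
Halina is living and takes 1/24.
Urszula is living and takes 1/24.
Ludmila predeceased; the 1/24 allotted to Ludmila's branch passes to Ludmila's issue by representation.
The 1/24 is divided into 3 equal shares of 1/72 among Radoslaw, Waclaw, Oleg.
Radoslaw is living and takes 1/72.
Waclaw is living and takes 1/72.
Oleg is living and takes 1/72.
Nadia is living and takes 1/24.
Grzegorz is living and takes 1/6.
Franciszka is living and takes 1/3.
Zofia predeceased; the 1/3 allotted to Zofia's branch passes to Zofia's issue by representation.
The 1/3 is divided into 4 equal shares of 1/12 among Stanislawa, Kazimierz, Czeslaw, Pelagia.
Stanislawa is living and takes 1/12.
Kazimierz is living and takes 1/12.
Czeslaw is living and takes 1/12.
Pelagia is living and takes 1/12.

Czeslaw 1/12; Franciszka 1/3; Grzegorz 1/6; Halina 1/24; Kazimierz 1/12; Nadia 1/24; Oleg 1/72; Pelagia 1/12; Radoslaw 1/72; Stanislawa 1/12; Urszula 1/24; Waclaw 1/72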